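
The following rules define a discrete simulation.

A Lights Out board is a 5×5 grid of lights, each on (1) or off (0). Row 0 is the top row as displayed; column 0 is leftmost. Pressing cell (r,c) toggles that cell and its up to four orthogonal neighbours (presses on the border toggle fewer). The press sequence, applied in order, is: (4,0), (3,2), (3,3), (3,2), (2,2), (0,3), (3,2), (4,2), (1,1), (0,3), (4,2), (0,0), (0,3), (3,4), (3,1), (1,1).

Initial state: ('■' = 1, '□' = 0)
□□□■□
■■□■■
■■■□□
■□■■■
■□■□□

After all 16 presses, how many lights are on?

step 0: □□□■□
■■□■■
■■■□□
■□■■■
■□■□□
step 1: □□□■□
■■□■■
■■■□□
□□■■■
□■■□□
step 2: □□□■□
■■□■■
■■□□□
□■□□■
□■□□□
step 3: □□□■□
■■□■■
■■□■□
□■■■□
□■□■□
step 4: □□□■□
■■□■■
■■■■□
□□□□□
□■■■□
step 5: □□□■□
■■■■■
■□□□□
□□■□□
□■■■□
step 6: □□■□■
■■■□■
■□□□□
□□■□□
□■■■□
step 7: □□■□■
■■■□■
■□■□□
□■□■□
□■□■□
step 8: □□■□■
■■■□■
■□■□□
□■■■□
□□■□□
step 9: □■■□■
□□□□■
■■■□□
□■■■□
□□■□□
step 10: □■□■□
□□□■■
■■■□□
□■■■□
□□■□□
step 11: □■□■□
□□□■■
■■■□□
□■□■□
□■□■□
step 12: ■□□■□
■□□■■
■■■□□
□■□■□
□■□■□
step 13: ■□■□■
■□□□■
■■■□□
□■□■□
□■□■□
step 14: ■□■□■
■□□□■
■■■□■
□■□□■
□■□■■
step 15: ■□■□■
■□□□■
■□■□■
■□■□■
□□□■■
step 16: ■■■□■
□■■□■
■■■□■
■□■□■
□□□■■

16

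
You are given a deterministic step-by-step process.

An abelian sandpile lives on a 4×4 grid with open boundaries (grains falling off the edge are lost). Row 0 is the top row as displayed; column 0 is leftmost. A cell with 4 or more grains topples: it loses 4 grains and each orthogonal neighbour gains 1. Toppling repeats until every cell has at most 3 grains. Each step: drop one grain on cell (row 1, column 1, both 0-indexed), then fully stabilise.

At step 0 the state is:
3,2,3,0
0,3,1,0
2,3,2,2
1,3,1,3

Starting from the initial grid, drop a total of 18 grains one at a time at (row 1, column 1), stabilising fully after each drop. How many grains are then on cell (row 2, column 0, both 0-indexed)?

[0] 3,2,3,0
0,3,1,0
2,3,2,2
1,3,1,3
[1] 3,3,3,0
1,1,2,0
3,1,3,2
2,0,2,3
[2] 3,3,3,0
1,2,2,0
3,1,3,2
2,0,2,3
[3] 3,3,3,0
1,3,2,0
3,1,3,2
2,0,2,3
[4] 0,2,1,1
3,2,1,1
3,3,0,3
2,0,3,3
[5] 0,2,1,1
3,3,1,1
3,3,0,3
2,0,3,3
[6] 1,3,1,1
1,2,2,1
1,1,1,3
3,1,3,3
[7] 1,3,1,1
1,3,2,1
1,1,1,3
3,1,3,3
[8] 2,0,2,1
2,1,3,1
1,2,1,3
3,1,3,3
[9] 2,0,2,1
2,2,3,1
1,2,1,3
3,1,3,3
[10] 2,0,2,1
2,3,3,1
1,2,1,3
3,1,3,3
[11] 2,1,3,1
3,1,0,2
1,3,2,3
3,1,3,3
[12] 2,1,3,1
3,2,0,2
1,3,2,3
3,1,3,3
[13] 2,1,3,1
3,3,0,2
1,3,2,3
3,1,3,3
[14] 3,2,3,1
0,2,1,2
3,0,3,3
3,2,3,3
[15] 3,2,3,1
0,3,1,2
3,0,3,3
3,2,3,3
[16] 3,3,3,1
1,0,2,2
3,1,3,3
3,2,3,3
[17] 3,3,3,1
1,1,2,2
3,1,3,3
3,2,3,3
[18] 3,3,3,1
1,2,2,2
3,1,3,3
3,2,3,3

3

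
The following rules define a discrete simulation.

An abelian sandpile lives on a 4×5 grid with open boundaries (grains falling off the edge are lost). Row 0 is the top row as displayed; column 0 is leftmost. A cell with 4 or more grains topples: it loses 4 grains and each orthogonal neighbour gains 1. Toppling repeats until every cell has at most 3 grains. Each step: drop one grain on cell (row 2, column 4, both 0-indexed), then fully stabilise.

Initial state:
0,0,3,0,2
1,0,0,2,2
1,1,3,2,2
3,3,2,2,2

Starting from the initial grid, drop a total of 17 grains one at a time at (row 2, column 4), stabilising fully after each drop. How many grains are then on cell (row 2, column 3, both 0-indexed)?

3

k=0  0,0,3,0,2
1,0,0,2,2
1,1,3,2,2
3,3,2,2,2
k=1  0,0,3,0,2
1,0,0,2,2
1,1,3,2,3
3,3,2,2,2
k=2  0,0,3,0,2
1,0,0,2,3
1,1,3,3,0
3,3,2,2,3
k=3  0,0,3,0,2
1,0,0,2,3
1,1,3,3,1
3,3,2,2,3
k=4  0,0,3,0,2
1,0,0,2,3
1,1,3,3,2
3,3,2,2,3
k=5  0,0,3,0,2
1,0,0,2,3
1,1,3,3,3
3,3,2,2,3
k=6  0,0,3,1,3
1,0,2,0,1
2,3,1,3,3
0,1,1,1,1
k=7  0,0,3,1,3
1,0,2,1,2
2,3,2,0,1
0,1,1,2,2
k=8  0,0,3,1,3
1,0,2,1,2
2,3,2,0,2
0,1,1,2,2
k=9  0,0,3,1,3
1,0,2,1,2
2,3,2,0,3
0,1,1,2,2
k=10  0,0,3,1,3
1,0,2,1,3
2,3,2,1,0
0,1,1,2,3
k=11  0,0,3,1,3
1,0,2,1,3
2,3,2,1,1
0,1,1,2,3
k=12  0,0,3,1,3
1,0,2,1,3
2,3,2,1,2
0,1,1,2,3
k=13  0,0,3,1,3
1,0,2,1,3
2,3,2,1,3
0,1,1,2,3
k=14  0,0,3,2,0
1,0,2,2,1
2,3,2,2,2
0,1,1,3,0
k=15  0,0,3,2,0
1,0,2,2,1
2,3,2,2,3
0,1,1,3,0
k=16  0,0,3,2,0
1,0,2,2,2
2,3,2,3,0
0,1,1,3,1
k=17  0,0,3,2,0
1,0,2,2,2
2,3,2,3,1
0,1,1,3,1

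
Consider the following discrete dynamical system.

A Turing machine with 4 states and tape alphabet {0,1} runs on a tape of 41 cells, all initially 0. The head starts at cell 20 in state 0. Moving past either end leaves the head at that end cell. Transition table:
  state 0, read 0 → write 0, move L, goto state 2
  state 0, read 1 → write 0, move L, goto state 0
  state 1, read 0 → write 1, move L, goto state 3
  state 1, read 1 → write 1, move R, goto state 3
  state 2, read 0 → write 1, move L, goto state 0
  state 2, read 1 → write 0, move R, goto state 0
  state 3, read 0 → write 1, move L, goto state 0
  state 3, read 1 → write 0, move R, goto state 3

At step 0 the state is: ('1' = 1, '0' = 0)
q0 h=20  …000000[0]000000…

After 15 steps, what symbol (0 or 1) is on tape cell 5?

gen 0: q0 h=20  …000000[0]000000…
gen 1: q2 h=19  …000000[0]000000…
gen 2: q0 h=18  …000000[0]100000…
gen 3: q2 h=17  …000000[0]010000…
gen 4: q0 h=16  …000000[0]101000…
gen 5: q2 h=15  …000000[0]010100…
gen 6: q0 h=14  …000000[0]101010…
gen 7: q2 h=13  …000000[0]010101…
gen 8: q0 h=12  …000000[0]101010…
gen 9: q2 h=11  …000000[0]010101…
gen 10: q0 h=10  …000000[0]101010…
gen 11: q2 h= 9  …000000[0]010101…
gen 12: q0 h= 8  …000000[0]101010…
gen 13: q2 h= 7  …000000[0]010101…
gen 14: q0 h= 6  |000000[0]101010…
gen 15: q2 h= 5  |00000[0]010101…

0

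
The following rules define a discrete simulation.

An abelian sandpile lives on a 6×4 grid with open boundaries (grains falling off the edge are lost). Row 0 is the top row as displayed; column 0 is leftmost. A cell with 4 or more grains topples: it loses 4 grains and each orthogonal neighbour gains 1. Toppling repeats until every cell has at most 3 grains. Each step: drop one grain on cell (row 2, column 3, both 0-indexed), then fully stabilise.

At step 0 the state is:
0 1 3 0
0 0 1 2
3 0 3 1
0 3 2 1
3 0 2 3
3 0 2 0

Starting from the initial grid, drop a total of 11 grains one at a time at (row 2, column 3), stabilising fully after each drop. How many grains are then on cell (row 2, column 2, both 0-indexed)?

3

t=0: 0 1 3 0
0 0 1 2
3 0 3 1
0 3 2 1
3 0 2 3
3 0 2 0
t=1: 0 1 3 0
0 0 1 2
3 0 3 2
0 3 2 1
3 0 2 3
3 0 2 0
t=2: 0 1 3 0
0 0 1 2
3 0 3 3
0 3 2 1
3 0 2 3
3 0 2 0
t=3: 0 1 3 0
0 0 2 3
3 1 0 1
0 3 3 2
3 0 2 3
3 0 2 0
t=4: 0 1 3 0
0 0 2 3
3 1 0 2
0 3 3 2
3 0 2 3
3 0 2 0
t=5: 0 1 3 0
0 0 2 3
3 1 0 3
0 3 3 2
3 0 2 3
3 0 2 0
t=6: 0 1 3 1
0 0 3 0
3 1 1 1
0 3 3 3
3 0 2 3
3 0 2 0
t=7: 0 1 3 1
0 0 3 0
3 1 1 2
0 3 3 3
3 0 2 3
3 0 2 0
t=8: 0 1 3 1
0 0 3 0
3 1 1 3
0 3 3 3
3 0 2 3
3 0 2 0
t=9: 0 1 3 1
0 0 3 1
3 2 3 1
1 0 2 2
3 2 0 1
3 0 3 1
t=10: 0 1 3 1
0 0 3 1
3 2 3 2
1 0 2 2
3 2 0 1
3 0 3 1
t=11: 0 1 3 1
0 0 3 1
3 2 3 3
1 0 2 2
3 2 0 1
3 0 3 1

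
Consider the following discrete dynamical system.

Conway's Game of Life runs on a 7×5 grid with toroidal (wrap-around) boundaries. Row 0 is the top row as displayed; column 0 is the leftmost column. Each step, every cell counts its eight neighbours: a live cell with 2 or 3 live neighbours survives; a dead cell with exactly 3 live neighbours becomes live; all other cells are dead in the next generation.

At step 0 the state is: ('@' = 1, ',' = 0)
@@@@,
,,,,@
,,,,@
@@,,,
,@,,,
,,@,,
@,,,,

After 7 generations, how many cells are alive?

2

t=0: @@@@,
,,,,@
,,,,@
@@,,,
,@,,,
,,@,,
@,,,,
t=1: @@@@,
,@@,@
,,,,@
@@,,,
@@@,,
,@,,,
@,,@@
t=2: ,,,,,
,,,,@
,,@@@
,,@,@
,,@,,
,,,@,
,,,@,
t=3: ,,,,,
,,,,@
@,@,@
,@@,@
,,@,,
,,@@,
,,,,,
t=4: ,,,,,
@,,@@
,,@,@
,,@,@
,,,,,
,,@@,
,,,,,
t=5: ,,,,@
@,,@@
,@@,,
,,,,,
,,@,,
,,,,,
,,,,,
t=6: @,,@@
@@@@@
@@@@@
,@@,,
,,,,,
,,,,,
,,,,,
t=7: ,,,,,
,,,,,
,,,,,
,,,,@
,,,,,
,,,,,
,,,,@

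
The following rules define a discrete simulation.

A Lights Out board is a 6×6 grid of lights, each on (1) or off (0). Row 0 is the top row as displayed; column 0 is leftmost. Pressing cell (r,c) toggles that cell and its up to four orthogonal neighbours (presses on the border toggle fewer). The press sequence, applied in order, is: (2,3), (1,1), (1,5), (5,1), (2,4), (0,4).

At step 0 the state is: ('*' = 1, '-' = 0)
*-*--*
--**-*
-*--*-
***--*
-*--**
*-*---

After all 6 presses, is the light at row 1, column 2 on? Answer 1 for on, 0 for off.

0) *-*--*
--**-*
-*--*-
***--*
-*--**
*-*---
1) *-*--*
--*--*
-***--
****-*
-*--**
*-*---
2) ***--*
**---*
--**--
****-*
-*--**
*-*---
3) ***---
**--*-
--**-*
****-*
-*--**
*-*---
4) ***---
**--*-
--**-*
****-*
----**
-*----
5) ***---
**----
--*-*-
******
----**
-*----
6) ******
**--*-
--*-*-
******
----**
-*----

0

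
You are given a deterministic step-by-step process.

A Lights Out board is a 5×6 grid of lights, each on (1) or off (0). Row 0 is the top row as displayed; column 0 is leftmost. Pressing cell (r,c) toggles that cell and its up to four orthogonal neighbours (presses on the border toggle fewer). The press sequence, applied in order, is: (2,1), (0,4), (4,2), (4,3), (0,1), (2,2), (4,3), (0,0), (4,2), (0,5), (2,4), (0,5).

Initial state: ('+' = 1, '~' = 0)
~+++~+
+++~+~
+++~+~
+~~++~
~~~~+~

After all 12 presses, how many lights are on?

12

gen 0: ~+++~+
+++~+~
+++~+~
+~~++~
~~~~+~
gen 1: ~+++~+
+~+~+~
~~~~+~
++~++~
~~~~+~
gen 2: ~++~+~
+~+~~~
~~~~+~
++~++~
~~~~+~
gen 3: ~++~+~
+~+~~~
~~~~+~
+++++~
~++++~
gen 4: ~++~+~
+~+~~~
~~~~+~
+++~+~
~+~~~~
gen 5: +~~~+~
+++~~~
~~~~+~
+++~+~
~+~~~~
gen 6: +~~~+~
++~~~~
~++++~
++~~+~
~+~~~~
gen 7: +~~~+~
++~~~~
~++++~
++~++~
~++++~
gen 8: ~+~~+~
~+~~~~
~++++~
++~++~
~++++~
gen 9: ~+~~+~
~+~~~~
~++++~
+++++~
~~~~+~
gen 10: ~+~~~+
~+~~~+
~++++~
+++++~
~~~~+~
gen 11: ~+~~~+
~+~~++
~++~~+
++++~~
~~~~+~
gen 12: ~+~~+~
~+~~+~
~++~~+
++++~~
~~~~+~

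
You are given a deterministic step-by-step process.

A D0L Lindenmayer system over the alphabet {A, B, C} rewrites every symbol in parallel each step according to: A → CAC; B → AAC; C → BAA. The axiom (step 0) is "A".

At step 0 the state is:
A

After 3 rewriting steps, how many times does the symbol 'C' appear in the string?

step 0: A
step 1: CAC
step 2: BAACACBAA
step 3: AACCACCACBAACACBAAAACCACCAC

12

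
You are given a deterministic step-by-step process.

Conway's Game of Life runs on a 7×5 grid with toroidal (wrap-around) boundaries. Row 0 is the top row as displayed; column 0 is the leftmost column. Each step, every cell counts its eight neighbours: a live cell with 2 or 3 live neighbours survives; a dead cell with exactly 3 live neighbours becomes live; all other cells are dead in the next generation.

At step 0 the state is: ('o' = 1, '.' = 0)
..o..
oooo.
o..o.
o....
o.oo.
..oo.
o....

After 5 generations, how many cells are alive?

1

gen 0: ..o..
oooo.
o..o.
o....
o.oo.
..oo.
o....
gen 1: o.ooo
o..o.
o..o.
o.oo.
..oo.
..oo.
.ooo.
gen 2: o....
o....
o..o.
.....
.....
....o
o....
gen 3: oo..o
oo...
....o
.....
.....
.....
o...o
gen 4: .....
.o...
o....
.....
.....
.....
.o..o
gen 5: o....
.....
.....
.....
.....
.....
.....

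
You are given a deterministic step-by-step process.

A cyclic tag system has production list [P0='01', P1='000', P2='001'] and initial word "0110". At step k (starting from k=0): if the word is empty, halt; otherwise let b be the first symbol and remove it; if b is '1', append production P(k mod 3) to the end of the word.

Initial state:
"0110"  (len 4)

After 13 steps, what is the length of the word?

2

t=0: "0110"  (len 4)
t=1: "110"  (len 3)
t=2: "10000"  (len 5)
t=3: "0000001"  (len 7)
t=4: "000001"  (len 6)
t=5: "00001"  (len 5)
t=6: "0001"  (len 4)
t=7: "001"  (len 3)
t=8: "01"  (len 2)
t=9: "1"  (len 1)
t=10: "01"  (len 2)
t=11: "1"  (len 1)
t=12: "001"  (len 3)
t=13: "01"  (len 2)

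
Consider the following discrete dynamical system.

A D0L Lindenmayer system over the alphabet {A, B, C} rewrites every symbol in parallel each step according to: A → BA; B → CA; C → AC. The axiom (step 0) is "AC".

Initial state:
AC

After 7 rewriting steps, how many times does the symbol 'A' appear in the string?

k=0  AC
k=1  BAAC
k=2  CABABAAC
k=3  ACBACABACABABAAC
k=4  BAACCABAACBACABAACBACABACABABAAC
k=5  CABABAACACBACABABAACCABAACBACABABAACCABAACBACABAACBACABACABABAAC
k=6  ACBACABACABABAACBAACCABAACBACABACABABAACACBACABABAACCABAAC…ACACBACABABAACCABAACBACABABAACCABAACBACABAACBACABACABABAAC  (len 128)
k=7  BAACCABAACBACABAACBACABACABABAACCABABAACACBACABABAACCABAAC…ACACBACABABAACCABAACBACABABAACCABAACBACABAACBACABACABABAAC  (len 256)

128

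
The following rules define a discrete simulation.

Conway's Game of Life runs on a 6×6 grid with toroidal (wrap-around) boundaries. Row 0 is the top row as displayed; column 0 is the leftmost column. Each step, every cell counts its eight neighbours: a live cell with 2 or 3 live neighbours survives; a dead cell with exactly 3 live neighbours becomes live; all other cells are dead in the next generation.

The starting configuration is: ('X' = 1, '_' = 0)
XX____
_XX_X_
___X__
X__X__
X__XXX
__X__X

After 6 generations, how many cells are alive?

gen 0: XX____
_XX_X_
___X__
X__X__
X__XXX
__X__X
gen 1: X__X_X
XXXX__
_X_XX_
X_XX__
XXXX__
__XX__
gen 2: X____X
______
____XX
X____X
X___X_
_____X
gen 3: X____X
X___X_
X___XX
X_____
X___X_
____X_
gen 4: X___X_
_X__X_
XX__X_
XX__X_
______
X___X_
gen 5: XX_XX_
_X_XX_
__XXX_
XX____
XX____
______
gen 6: XX_XXX
XX____
X___XX
X__X_X
XX____
__X__X

17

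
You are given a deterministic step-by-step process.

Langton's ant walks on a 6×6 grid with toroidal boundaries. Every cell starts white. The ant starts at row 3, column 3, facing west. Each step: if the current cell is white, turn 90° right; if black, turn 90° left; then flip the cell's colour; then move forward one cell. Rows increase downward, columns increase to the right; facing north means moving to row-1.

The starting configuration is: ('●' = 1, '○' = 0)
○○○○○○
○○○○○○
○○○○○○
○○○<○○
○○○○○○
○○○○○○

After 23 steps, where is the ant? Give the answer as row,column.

5,4

step 0: ○○○○○○
○○○○○○
○○○○○○
○○○<○○
○○○○○○
○○○○○○
step 1: ○○○○○○
○○○○○○
○○○^○○
○○○●○○
○○○○○○
○○○○○○
step 2: ○○○○○○
○○○○○○
○○○●>○
○○○●○○
○○○○○○
○○○○○○
step 3: ○○○○○○
○○○○○○
○○○●●○
○○○●v○
○○○○○○
○○○○○○
step 4: ○○○○○○
○○○○○○
○○○●●○
○○○<●○
○○○○○○
○○○○○○
step 5: ○○○○○○
○○○○○○
○○○●●○
○○○○●○
○○○v○○
○○○○○○
step 6: ○○○○○○
○○○○○○
○○○●●○
○○○○●○
○○<●○○
○○○○○○
step 7: ○○○○○○
○○○○○○
○○○●●○
○○^○●○
○○●●○○
○○○○○○
step 8: ○○○○○○
○○○○○○
○○○●●○
○○●>●○
○○●●○○
○○○○○○
step 9: ○○○○○○
○○○○○○
○○○●●○
○○●●●○
○○●v○○
○○○○○○
step 10: ○○○○○○
○○○○○○
○○○●●○
○○●●●○
○○●○>○
○○○○○○
step 11: ○○○○○○
○○○○○○
○○○●●○
○○●●●○
○○●○●○
○○○○v○
step 12: ○○○○○○
○○○○○○
○○○●●○
○○●●●○
○○●○●○
○○○<●○
step 13: ○○○○○○
○○○○○○
○○○●●○
○○●●●○
○○●^●○
○○○●●○
step 14: ○○○○○○
○○○○○○
○○○●●○
○○●●●○
○○●●>○
○○○●●○
step 15: ○○○○○○
○○○○○○
○○○●●○
○○●●^○
○○●●○○
○○○●●○
step 16: ○○○○○○
○○○○○○
○○○●●○
○○●<○○
○○●●○○
○○○●●○
step 17: ○○○○○○
○○○○○○
○○○●●○
○○●○○○
○○●v○○
○○○●●○
step 18: ○○○○○○
○○○○○○
○○○●●○
○○●○○○
○○●○>○
○○○●●○
step 19: ○○○○○○
○○○○○○
○○○●●○
○○●○○○
○○●○●○
○○○●v○
step 20: ○○○○○○
○○○○○○
○○○●●○
○○●○○○
○○●○●○
○○○●○>
step 21: ○○○○○v
○○○○○○
○○○●●○
○○●○○○
○○●○●○
○○○●○●
step 22: ○○○○<●
○○○○○○
○○○●●○
○○●○○○
○○●○●○
○○○●○●
step 23: ○○○○●●
○○○○○○
○○○●●○
○○●○○○
○○●○●○
○○○●^●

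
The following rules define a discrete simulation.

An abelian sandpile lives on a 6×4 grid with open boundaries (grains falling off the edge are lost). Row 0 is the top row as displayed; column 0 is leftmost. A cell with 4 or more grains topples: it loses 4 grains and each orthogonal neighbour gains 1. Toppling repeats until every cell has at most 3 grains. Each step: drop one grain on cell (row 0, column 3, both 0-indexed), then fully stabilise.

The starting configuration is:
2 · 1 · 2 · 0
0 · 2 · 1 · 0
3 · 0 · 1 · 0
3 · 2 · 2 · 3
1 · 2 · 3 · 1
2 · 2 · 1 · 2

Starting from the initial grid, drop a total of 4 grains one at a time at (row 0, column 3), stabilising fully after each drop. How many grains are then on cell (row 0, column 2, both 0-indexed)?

3

k=0  2 · 1 · 2 · 0
0 · 2 · 1 · 0
3 · 0 · 1 · 0
3 · 2 · 2 · 3
1 · 2 · 3 · 1
2 · 2 · 1 · 2
k=1  2 · 1 · 2 · 1
0 · 2 · 1 · 0
3 · 0 · 1 · 0
3 · 2 · 2 · 3
1 · 2 · 3 · 1
2 · 2 · 1 · 2
k=2  2 · 1 · 2 · 2
0 · 2 · 1 · 0
3 · 0 · 1 · 0
3 · 2 · 2 · 3
1 · 2 · 3 · 1
2 · 2 · 1 · 2
k=3  2 · 1 · 2 · 3
0 · 2 · 1 · 0
3 · 0 · 1 · 0
3 · 2 · 2 · 3
1 · 2 · 3 · 1
2 · 2 · 1 · 2
k=4  2 · 1 · 3 · 0
0 · 2 · 1 · 1
3 · 0 · 1 · 0
3 · 2 · 2 · 3
1 · 2 · 3 · 1
2 · 2 · 1 · 2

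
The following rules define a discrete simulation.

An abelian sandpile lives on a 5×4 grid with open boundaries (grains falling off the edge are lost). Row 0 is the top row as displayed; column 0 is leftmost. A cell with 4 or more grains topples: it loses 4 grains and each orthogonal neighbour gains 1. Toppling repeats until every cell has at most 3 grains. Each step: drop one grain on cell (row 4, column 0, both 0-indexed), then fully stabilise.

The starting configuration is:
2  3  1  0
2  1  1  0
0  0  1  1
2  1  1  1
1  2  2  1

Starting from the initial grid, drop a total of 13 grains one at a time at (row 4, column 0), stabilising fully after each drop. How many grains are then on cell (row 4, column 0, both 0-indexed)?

0) 2  3  1  0
2  1  1  0
0  0  1  1
2  1  1  1
1  2  2  1
1) 2  3  1  0
2  1  1  0
0  0  1  1
2  1  1  1
2  2  2  1
2) 2  3  1  0
2  1  1  0
0  0  1  1
2  1  1  1
3  2  2  1
3) 2  3  1  0
2  1  1  0
0  0  1  1
3  1  1  1
0  3  2  1
4) 2  3  1  0
2  1  1  0
0  0  1  1
3  1  1  1
1  3  2  1
5) 2  3  1  0
2  1  1  0
0  0  1  1
3  1  1  1
2  3  2  1
6) 2  3  1  0
2  1  1  0
0  0  1  1
3  1  1  1
3  3  2  1
7) 2  3  1  0
2  1  1  0
1  0  1  1
0  3  1  1
2  0  3  1
8) 2  3  1  0
2  1  1  0
1  0  1  1
0  3  1  1
3  0  3  1
9) 2  3  1  0
2  1  1  0
1  0  1  1
1  3  1  1
0  1  3  1
10) 2  3  1  0
2  1  1  0
1  0  1  1
1  3  1  1
1  1  3  1
11) 2  3  1  0
2  1  1  0
1  0  1  1
1  3  1  1
2  1  3  1
12) 2  3  1  0
2  1  1  0
1  0  1  1
1  3  1  1
3  1  3  1
13) 2  3  1  0
2  1  1  0
1  0  1  1
2  3  1  1
0  2  3  1

0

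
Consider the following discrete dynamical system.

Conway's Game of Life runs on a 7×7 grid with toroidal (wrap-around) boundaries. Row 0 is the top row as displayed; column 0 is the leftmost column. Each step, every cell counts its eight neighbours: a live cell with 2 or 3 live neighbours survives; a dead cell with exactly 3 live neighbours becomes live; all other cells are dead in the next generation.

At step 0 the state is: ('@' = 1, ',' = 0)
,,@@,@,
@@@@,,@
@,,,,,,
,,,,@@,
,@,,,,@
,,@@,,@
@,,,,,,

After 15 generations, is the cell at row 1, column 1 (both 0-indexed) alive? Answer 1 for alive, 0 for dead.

step 0: ,,@@,@,
@@@@,,@
@,,,,,,
,,,,@@,
,@,,,,@
,,@@,,@
@,,,,,,
step 1: ,,,@@,,
@,,@@,@
@,@@@@,
@,,,,@@
@,@@@,@
,@@,,,@
,@,,@,@
step 2: ,,@,,,@
@@,,,,@
,,@,,,,
,,,,,,,
,,@@@,,
,,,,@,@
,@,,@,,
step 3: ,,@,,@@
@@@,,,@
@@,,,,,
,,@,,,,
,,,@@@,
,,@,@,,
@,,@,,,
step 4: ,,@@,@,
,,@,,@,
,,,,,,@
,@@@@,,
,,@,@@,
,,@,,@,
,@@@@@@
step 5: ,,,,,,,
,,@@@@@
,@,,@@,
,@@,@,,
,,,,,@,
,,,,,,,
,@,,,,@
step 6: @,@@@,@
,,@@,,@
@@,,,,@
,@@@@,,
,,,,,,,
,,,,,,,
,,,,,,,
step 7: @@@,@@@
,,,,@,,
,,,,@@@
,@@@,,,
,,@@,,,
,,,,,,,
,,,@,,,
step 8: @@@,@@@
,@,,,,,
,,@,@@,
,@,,,@,
,@,@,,,
,,@@,,,
@@@@@@@
step 9: ,,,,,,,
,,,,,,,
,@@,@@,
,@,@,@,
,@,@@,,
,,,,,@@
,,,,,,,
step 10: ,,,,,,,
,,,,,,,
,@@@@@,
@@,,,@,
@,,@,,@
,,,,@@,
,,,,,,,
step 11: ,,,,,,,
,,@@@,,
@@@@@@@
,,,,,@,
@@,,,,,
,,,,@@@
,,,,,,,
step 12: ,,,@,,,
@,,,,,@
@@,,,,@
,,,@,@,
@,,,@,,
@,,,,@@
,,,,,@,
step 13: ,,,,,,@
,@,,,,@
,@,,,@,
,@,,@@,
@,,,@,,
@,,,@@,
,,,,@@,
step 14: @,,,,,@
,,,,,@@
,@@,@@@
@@,,@@@
@@,@,,,
,,,@,,,
,,,,@,,
step 15: @,,,,,@
,@,,@,,
,@@@,,,
,,,,,,,
,@,@,@,
,,@@@,,
,,,,,,,

1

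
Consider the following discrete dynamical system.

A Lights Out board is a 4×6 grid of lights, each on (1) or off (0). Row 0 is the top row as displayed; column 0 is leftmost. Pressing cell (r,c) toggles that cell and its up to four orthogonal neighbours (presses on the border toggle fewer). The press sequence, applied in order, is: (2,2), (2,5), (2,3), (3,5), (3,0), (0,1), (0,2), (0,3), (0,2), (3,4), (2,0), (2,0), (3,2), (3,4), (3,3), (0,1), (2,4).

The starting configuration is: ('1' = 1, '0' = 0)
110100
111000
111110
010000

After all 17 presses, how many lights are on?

0) 110100
111000
111110
010000
1) 110100
110000
100010
011000
2) 110100
110001
100001
011001
3) 110100
110101
101111
011101
4) 110100
110101
101110
011110
5) 110100
110101
001110
101110
6) 001100
100101
001110
101110
7) 010000
101101
001110
101110
8) 011110
101001
001110
101110
9) 000010
100001
001110
101110
10) 000010
100001
001100
101001
11) 000010
000001
111100
001001
12) 000010
100001
001100
101001
13) 000010
100001
000100
110101
14) 000010
100001
000110
110010
15) 000010
100001
000010
111100
16) 111010
110001
000010
111100
17) 111010
110011
000101
111110

15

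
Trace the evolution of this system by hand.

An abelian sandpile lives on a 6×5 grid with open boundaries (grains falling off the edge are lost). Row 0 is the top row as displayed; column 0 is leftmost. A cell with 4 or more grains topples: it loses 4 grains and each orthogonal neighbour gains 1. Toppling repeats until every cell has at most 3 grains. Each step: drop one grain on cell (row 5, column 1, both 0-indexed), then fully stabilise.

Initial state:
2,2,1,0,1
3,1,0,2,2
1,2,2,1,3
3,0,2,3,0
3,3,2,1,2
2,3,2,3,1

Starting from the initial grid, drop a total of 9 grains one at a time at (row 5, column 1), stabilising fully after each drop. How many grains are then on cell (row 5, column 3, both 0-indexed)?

1

k=0  2,2,1,0,1
3,1,0,2,2
1,2,2,1,3
3,0,2,3,0
3,3,2,1,2
2,3,2,3,1
k=1  2,2,1,0,1
3,1,0,2,2
2,2,2,1,3
0,2,2,3,0
2,1,3,1,2
0,2,3,3,1
k=2  2,2,1,0,1
3,1,0,2,2
2,2,2,1,3
0,2,2,3,0
2,1,3,1,2
0,3,3,3,1
k=3  2,2,1,0,1
3,1,0,2,2
2,2,2,1,3
0,2,3,3,0
2,3,0,3,2
1,1,2,0,2
k=4  2,2,1,0,1
3,1,0,2,2
2,2,2,1,3
0,2,3,3,0
2,3,0,3,2
1,2,2,0,2
k=5  2,2,1,0,1
3,1,0,2,2
2,2,2,1,3
0,2,3,3,0
2,3,0,3,2
1,3,2,0,2
k=6  2,2,1,0,1
3,1,0,2,2
2,2,2,1,3
0,3,3,3,0
3,0,1,3,2
2,1,3,0,2
k=7  2,2,1,0,1
3,1,0,2,2
2,2,2,1,3
0,3,3,3,0
3,0,1,3,2
2,2,3,0,2
k=8  2,2,1,0,1
3,1,0,2,2
2,2,2,1,3
0,3,3,3,0
3,0,1,3,2
2,3,3,0,2
k=9  2,2,1,0,1
3,1,0,2,2
2,2,2,1,3
0,3,3,3,0
3,1,2,3,2
3,1,0,1,2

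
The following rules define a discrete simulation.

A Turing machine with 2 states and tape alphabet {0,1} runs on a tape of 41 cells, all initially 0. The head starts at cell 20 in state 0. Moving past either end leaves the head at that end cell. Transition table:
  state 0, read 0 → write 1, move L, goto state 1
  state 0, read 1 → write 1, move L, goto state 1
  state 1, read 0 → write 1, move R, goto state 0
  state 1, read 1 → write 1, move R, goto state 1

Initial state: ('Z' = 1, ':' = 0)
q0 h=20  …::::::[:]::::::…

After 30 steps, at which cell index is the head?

34

gen 0: q0 h=20  …::::::[:]::::::…
gen 1: q1 h=19  …::::::[:]Z:::::…
gen 2: q0 h=20  …:::::Z[Z]::::::…
gen 3: q1 h=19  …::::::[Z]Z:::::…
gen 4: q1 h=20  …:::::Z[Z]::::::…
gen 5: q1 h=21  …::::ZZ[:]::::::…
gen 6: q0 h=22  …:::ZZZ[:]::::::…
gen 7: q1 h=21  …::::ZZ[Z]Z:::::…
gen 8: q1 h=22  …:::ZZZ[Z]::::::…
gen 9: q1 h=23  …::ZZZZ[:]::::::…
gen 10: q0 h=24  …:ZZZZZ[:]::::::…
gen 11: q1 h=23  …::ZZZZ[Z]Z:::::…
gen 12: q1 h=24  …:ZZZZZ[Z]::::::…
gen 13: q1 h=25  …ZZZZZZ[:]::::::…
gen 14: q0 h=26  …ZZZZZZ[:]::::::…
gen 15: q1 h=25  …ZZZZZZ[Z]Z:::::…
gen 16: q1 h=26  …ZZZZZZ[Z]::::::…
gen 17: q1 h=27  …ZZZZZZ[:]::::::…
gen 18: q0 h=28  …ZZZZZZ[:]::::::…
gen 19: q1 h=27  …ZZZZZZ[Z]Z:::::…
gen 20: q1 h=28  …ZZZZZZ[Z]::::::…
gen 21: q1 h=29  …ZZZZZZ[:]::::::…
gen 22: q0 h=30  …ZZZZZZ[:]::::::…
gen 23: q1 h=29  …ZZZZZZ[Z]Z:::::…
gen 24: q1 h=30  …ZZZZZZ[Z]::::::…
gen 25: q1 h=31  …ZZZZZZ[:]::::::…
gen 26: q0 h=32  …ZZZZZZ[:]::::::…
gen 27: q1 h=31  …ZZZZZZ[Z]Z:::::…
gen 28: q1 h=32  …ZZZZZZ[Z]::::::…
gen 29: q1 h=33  …ZZZZZZ[:]::::::…
gen 30: q0 h=34  …ZZZZZZ[:]::::::|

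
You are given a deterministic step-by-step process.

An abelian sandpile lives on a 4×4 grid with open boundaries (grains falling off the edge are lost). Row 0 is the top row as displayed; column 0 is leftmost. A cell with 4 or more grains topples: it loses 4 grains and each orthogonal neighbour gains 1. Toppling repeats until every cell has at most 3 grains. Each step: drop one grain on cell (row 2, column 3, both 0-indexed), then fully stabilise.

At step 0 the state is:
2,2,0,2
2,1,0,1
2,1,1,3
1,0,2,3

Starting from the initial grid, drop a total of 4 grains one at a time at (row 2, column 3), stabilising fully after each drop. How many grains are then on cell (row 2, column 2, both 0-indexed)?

3

k=0  2,2,0,2
2,1,0,1
2,1,1,3
1,0,2,3
k=1  2,2,0,2
2,1,0,2
2,1,2,1
1,0,3,0
k=2  2,2,0,2
2,1,0,2
2,1,2,2
1,0,3,0
k=3  2,2,0,2
2,1,0,2
2,1,2,3
1,0,3,0
k=4  2,2,0,2
2,1,0,3
2,1,3,0
1,0,3,1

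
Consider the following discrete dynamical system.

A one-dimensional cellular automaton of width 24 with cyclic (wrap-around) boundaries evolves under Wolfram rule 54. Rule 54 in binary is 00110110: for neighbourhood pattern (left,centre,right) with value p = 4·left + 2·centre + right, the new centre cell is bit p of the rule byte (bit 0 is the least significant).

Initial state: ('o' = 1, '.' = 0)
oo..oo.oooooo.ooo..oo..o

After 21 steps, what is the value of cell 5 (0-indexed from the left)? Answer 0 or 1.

step 0: oo..oo.oooooo.ooo..oo..o
step 1: ..oo..o......o...oo..oo.
step 2: .o..oooo....ooo.o..oo..o
step 3: oooo....o..o...oooo..ooo
step 4: ....o..oooooo.o....oo...
step 5: ...oooo......ooo..o..o..
step 6: ..o....o....o...ooooooo.
step 7: .ooo..ooo..ooo.o.......o
step 8: o...oo...oo...ooo.....oo
step 9: .o.o..o.o..o.o...o...o..
step 10: ooooooooooooooo.ooo.ooo.
step 11: ...............o...o...o
step 12: o.............ooo.ooo.oo
step 13: .o...........o...o...o..
step 14: ooo.........ooo.ooo.ooo.
step 15: ...o.......o...o...o...o
step 16: o.ooo.....ooo.ooo.ooo.oo
step 17: .o...o...o...o...o...o..
step 18: ooo.ooo.ooo.ooo.ooo.ooo.
step 19: ...o...o...o...o...o...o
step 20: o.ooo.ooo.ooo.ooo.ooo.oo
step 21: .o...o...o...o...o...o..

1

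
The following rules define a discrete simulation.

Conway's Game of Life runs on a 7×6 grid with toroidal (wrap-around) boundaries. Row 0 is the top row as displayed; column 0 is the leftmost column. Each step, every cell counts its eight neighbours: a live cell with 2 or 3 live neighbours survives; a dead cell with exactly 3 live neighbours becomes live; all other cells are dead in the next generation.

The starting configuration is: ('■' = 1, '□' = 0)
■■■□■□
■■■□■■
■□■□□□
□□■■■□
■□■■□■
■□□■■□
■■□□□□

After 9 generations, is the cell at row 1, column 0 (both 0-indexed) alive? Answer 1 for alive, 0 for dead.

k=0  ■■■□■□
■■■□■■
■□■□□□
□□■■■□
■□■■□■
■□□■■□
■■□□□□
k=1  □□□□■□
□□□□■□
■□□□□□
■□□□■□
■□□□□□
□□□■■□
□□□□■□
k=2  □□□■■■
□□□□□■
□□□□□□
■■□□□□
□□□■■□
□□□■■■
□□□□■■
k=3  ■□□■□□
□□□□□■
■□□□□□
□□□□□□
■□■■□□
□□□□□□
■□□□□□
k=4  ■□□□□■
■□□□□■
□□□□□□
□■□□□□
□□□□□□
□■□□□□
□□□□□□
k=5  ■□□□□■
■□□□□■
■□□□□□
□□□□□□
□□□□□□
□□□□□□
■□□□□□
k=6  □■□□□□
□■□□□□
■□□□□■
□□□□□□
□□□□□□
□□□□□□
■□□□□■
k=7  □■□□□□
□■□□□□
■□□□□□
□□□□□□
□□□□□□
□□□□□□
■□□□□□
k=8  ■■□□□□
■■□□□□
□□□□□□
□□□□□□
□□□□□□
□□□□□□
□□□□□□
k=9  ■■□□□□
■■□□□□
□□□□□□
□□□□□□
□□□□□□
□□□□□□
□□□□□□

1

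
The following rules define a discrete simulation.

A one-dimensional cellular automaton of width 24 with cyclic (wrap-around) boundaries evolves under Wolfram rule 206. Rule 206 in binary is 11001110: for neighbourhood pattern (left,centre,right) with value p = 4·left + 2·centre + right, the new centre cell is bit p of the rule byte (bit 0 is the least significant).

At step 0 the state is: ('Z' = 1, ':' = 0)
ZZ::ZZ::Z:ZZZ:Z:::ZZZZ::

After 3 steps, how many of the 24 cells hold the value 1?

18

gen 0: ZZ::ZZ::Z:ZZZ:Z:::ZZZZ::
gen 1: ZZ:ZZZ:ZZ:ZZZ:Z::ZZZZZ:Z
gen 2: ZZ:ZZZ:ZZ:ZZZ:Z:ZZZZZZ:Z
gen 3: ZZ:ZZZ:ZZ:ZZZ:Z:ZZZZZZ:Z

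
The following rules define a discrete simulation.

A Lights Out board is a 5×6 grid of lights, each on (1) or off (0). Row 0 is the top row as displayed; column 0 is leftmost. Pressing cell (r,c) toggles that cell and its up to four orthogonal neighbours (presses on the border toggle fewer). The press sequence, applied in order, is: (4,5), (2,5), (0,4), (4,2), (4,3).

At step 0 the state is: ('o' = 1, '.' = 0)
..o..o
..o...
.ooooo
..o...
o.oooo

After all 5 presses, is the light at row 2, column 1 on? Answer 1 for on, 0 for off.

gen 0: ..o..o
..o...
.ooooo
..o...
o.oooo
gen 1: ..o..o
..o...
.ooooo
..o..o
o.oo..
gen 2: ..o..o
..o..o
.ooo..
..o...
o.oo..
gen 3: ..ooo.
..o.oo
.ooo..
..o...
o.oo..
gen 4: ..ooo.
..o.oo
.ooo..
......
oo....
gen 5: ..ooo.
..o.oo
.ooo..
...o..
ooooo.

1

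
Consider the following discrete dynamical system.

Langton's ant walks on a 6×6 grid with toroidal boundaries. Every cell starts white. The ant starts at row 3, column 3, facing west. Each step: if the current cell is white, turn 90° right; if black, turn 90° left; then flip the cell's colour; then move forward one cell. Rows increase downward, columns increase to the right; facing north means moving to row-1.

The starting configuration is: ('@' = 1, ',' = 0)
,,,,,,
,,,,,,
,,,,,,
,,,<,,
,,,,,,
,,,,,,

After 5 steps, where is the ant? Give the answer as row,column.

k=0  ,,,,,,
,,,,,,
,,,,,,
,,,<,,
,,,,,,
,,,,,,
k=1  ,,,,,,
,,,,,,
,,,^,,
,,,@,,
,,,,,,
,,,,,,
k=2  ,,,,,,
,,,,,,
,,,@>,
,,,@,,
,,,,,,
,,,,,,
k=3  ,,,,,,
,,,,,,
,,,@@,
,,,@v,
,,,,,,
,,,,,,
k=4  ,,,,,,
,,,,,,
,,,@@,
,,,<@,
,,,,,,
,,,,,,
k=5  ,,,,,,
,,,,,,
,,,@@,
,,,,@,
,,,v,,
,,,,,,

4,3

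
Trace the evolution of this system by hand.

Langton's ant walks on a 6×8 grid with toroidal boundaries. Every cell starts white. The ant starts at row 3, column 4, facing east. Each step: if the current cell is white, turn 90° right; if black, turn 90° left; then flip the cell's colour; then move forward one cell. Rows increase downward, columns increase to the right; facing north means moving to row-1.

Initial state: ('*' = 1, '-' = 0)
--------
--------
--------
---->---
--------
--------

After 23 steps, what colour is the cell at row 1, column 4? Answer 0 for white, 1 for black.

0) --------
--------
--------
---->---
--------
--------
1) --------
--------
--------
----*---
----v---
--------
2) --------
--------
--------
----*---
---<*---
--------
3) --------
--------
--------
---^*---
---**---
--------
4) --------
--------
--------
---*>---
---**---
--------
5) --------
--------
----^---
---*----
---**---
--------
6) --------
--------
----*>--
---*----
---**---
--------
7) --------
--------
----**--
---*-v--
---**---
--------
8) --------
--------
----**--
---*<*--
---**---
--------
9) --------
--------
----^*--
---***--
---**---
--------
10) --------
--------
---<-*--
---***--
---**---
--------
11) --------
---^----
---*-*--
---***--
---**---
--------
12) --------
---*>---
---*-*--
---***--
---**---
--------
13) --------
---**---
---*v*--
---***--
---**---
--------
14) --------
---**---
---<**--
---***--
---**---
--------
15) --------
---**---
----**--
---v**--
---**---
--------
16) --------
---**---
----**--
---->*--
---**---
--------
17) --------
---**---
----^*--
-----*--
---**---
--------
18) --------
---**---
---<-*--
-----*--
---**---
--------
19) --------
---^*---
---*-*--
-----*--
---**---
--------
20) --------
--<-*---
---*-*--
-----*--
---**---
--------
21) --^-----
--*-*---
---*-*--
-----*--
---**---
--------
22) --*>----
--*-*---
---*-*--
-----*--
---**---
--------
23) --**----
--*v*---
---*-*--
-----*--
---**---
--------

1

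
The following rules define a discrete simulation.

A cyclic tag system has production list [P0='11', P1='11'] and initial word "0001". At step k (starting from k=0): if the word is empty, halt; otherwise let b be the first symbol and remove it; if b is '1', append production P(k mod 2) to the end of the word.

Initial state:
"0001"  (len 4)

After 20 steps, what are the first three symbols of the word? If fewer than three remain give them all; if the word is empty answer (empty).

[0] "0001"  (len 4)
[1] "001"  (len 3)
[2] "01"  (len 2)
[3] "1"  (len 1)
[4] "11"  (len 2)
[5] "111"  (len 3)
[6] "1111"  (len 4)
[7] "11111"  (len 5)
[8] "111111"  (len 6)
[9] "1111111"  (len 7)
[10] "11111111"  (len 8)
[11] "111111111"  (len 9)
[12] "1111111111"  (len 10)
[13] "11111111111"  (len 11)
[14] "111111111111"  (len 12)
[15] "1111111111111"  (len 13)
[16] "11111111111111"  (len 14)
[17] "111111111111111"  (len 15)
[18] "1111111111111111"  (len 16)
[19] "11111111111111111"  (len 17)
[20] "111111111111111111"  (len 18)

111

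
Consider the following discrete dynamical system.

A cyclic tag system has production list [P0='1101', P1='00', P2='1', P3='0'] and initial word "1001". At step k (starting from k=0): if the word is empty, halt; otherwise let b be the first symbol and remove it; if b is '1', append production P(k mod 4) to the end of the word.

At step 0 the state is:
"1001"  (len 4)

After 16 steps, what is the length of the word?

t=0: "1001"  (len 4)
t=1: "0011101"  (len 7)
t=2: "011101"  (len 6)
t=3: "11101"  (len 5)
t=4: "11010"  (len 5)
t=5: "10101101"  (len 8)
t=6: "010110100"  (len 9)
t=7: "10110100"  (len 8)
t=8: "01101000"  (len 8)
t=9: "1101000"  (len 7)
t=10: "10100000"  (len 8)
t=11: "01000001"  (len 8)
t=12: "1000001"  (len 7)
t=13: "0000011101"  (len 10)
t=14: "000011101"  (len 9)
t=15: "00011101"  (len 8)
t=16: "0011101"  (len 7)

7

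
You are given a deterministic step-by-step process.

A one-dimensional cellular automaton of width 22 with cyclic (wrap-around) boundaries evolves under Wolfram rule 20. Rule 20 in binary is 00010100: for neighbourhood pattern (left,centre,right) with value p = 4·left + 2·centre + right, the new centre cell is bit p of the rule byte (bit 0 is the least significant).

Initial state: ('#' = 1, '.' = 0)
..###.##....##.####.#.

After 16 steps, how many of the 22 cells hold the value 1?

3

[0] ..###.##....##.####.#.
[1] ........#...........##
[2] #.......##............
[3] ##........#...........
[4] ..#.......##..........
[5] ..##........#.........
[6] ....#.......##........
[7] ....##........#.......
[8] ......#.......##......
[9] ......##........#.....
[10] ........#.......##....
[11] ........##........#...
[12] ..........#.......##..
[13] ..........##........#.
[14] ............#.......##
[15] #...........##........
[16] ##............#.......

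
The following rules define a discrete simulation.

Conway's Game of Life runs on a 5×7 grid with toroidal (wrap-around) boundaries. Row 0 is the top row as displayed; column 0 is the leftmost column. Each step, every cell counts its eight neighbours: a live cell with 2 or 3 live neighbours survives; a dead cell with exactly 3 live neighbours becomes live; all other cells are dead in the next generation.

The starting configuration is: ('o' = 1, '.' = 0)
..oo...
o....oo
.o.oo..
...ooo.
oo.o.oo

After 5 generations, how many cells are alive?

7

gen 0: ..oo...
o....oo
.o.oo..
...ooo.
oo.o.oo
gen 1: ..oo...
oo...oo
o.oo...
.o.....
oo...oo
gen 2: ..o.o..
o...o.o
..o....
.......
oo....o
gen 3: ...o...
.o...o.
.......
oo.....
oo.....
gen 4: ooo....
.......
oo.....
oo.....
ooo....
gen 5: o.o....
..o....
oo.....
......o
......o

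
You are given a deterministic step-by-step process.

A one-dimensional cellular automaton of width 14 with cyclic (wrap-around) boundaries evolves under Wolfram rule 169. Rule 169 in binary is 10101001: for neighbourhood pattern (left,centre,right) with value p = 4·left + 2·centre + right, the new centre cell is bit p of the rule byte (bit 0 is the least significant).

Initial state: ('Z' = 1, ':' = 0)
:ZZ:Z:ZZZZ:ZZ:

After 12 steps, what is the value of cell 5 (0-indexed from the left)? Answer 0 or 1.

1

gen 0: :ZZ:Z:ZZZZ:ZZ:
gen 1: :Z:Z:ZZZZ:ZZ::
gen 2: ::Z:ZZZZ:ZZ::Z
gen 3: :::ZZZZ:ZZ::::
gen 4: ZZ:ZZZ:ZZ::ZZZ
gen 5: Z:ZZZ:ZZ:::ZZZ
gen 6: :ZZZ:ZZ::Z:ZZZ
gen 7: ZZZ:ZZ::::ZZZ:
gen 8: ZZ:ZZ::ZZ:ZZ:Z
gen 9: Z:ZZ:::Z:ZZ:ZZ
gen 10: :ZZ::Z::ZZ:ZZZ
gen 11: ZZ::::::Z:ZZZ:
gen 12: Z::ZZZZ::ZZZ:Z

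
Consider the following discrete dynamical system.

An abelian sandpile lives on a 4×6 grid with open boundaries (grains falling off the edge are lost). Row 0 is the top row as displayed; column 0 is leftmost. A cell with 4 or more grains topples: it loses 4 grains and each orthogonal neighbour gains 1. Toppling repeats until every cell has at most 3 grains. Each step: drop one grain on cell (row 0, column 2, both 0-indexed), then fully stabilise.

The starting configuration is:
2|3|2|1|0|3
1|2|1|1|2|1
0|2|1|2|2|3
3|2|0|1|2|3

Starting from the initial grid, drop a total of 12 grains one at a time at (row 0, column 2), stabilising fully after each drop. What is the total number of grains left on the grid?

[0] 2|3|2|1|0|3
1|2|1|1|2|1
0|2|1|2|2|3
3|2|0|1|2|3
[1] 2|3|3|1|0|3
1|2|1|1|2|1
0|2|1|2|2|3
3|2|0|1|2|3
[2] 3|0|1|2|0|3
1|3|2|1|2|1
0|2|1|2|2|3
3|2|0|1|2|3
[3] 3|0|2|2|0|3
1|3|2|1|2|1
0|2|1|2|2|3
3|2|0|1|2|3
[4] 3|0|3|2|0|3
1|3|2|1|2|1
0|2|1|2|2|3
3|2|0|1|2|3
[5] 3|1|0|3|0|3
1|3|3|1|2|1
0|2|1|2|2|3
3|2|0|1|2|3
[6] 3|1|1|3|0|3
1|3|3|1|2|1
0|2|1|2|2|3
3|2|0|1|2|3
[7] 3|1|2|3|0|3
1|3|3|1|2|1
0|2|1|2|2|3
3|2|0|1|2|3
[8] 3|1|3|3|0|3
1|3|3|1|2|1
0|2|1|2|2|3
3|2|0|1|2|3
[9] 3|3|2|0|1|3
2|0|1|3|2|1
0|3|2|2|2|3
3|2|0|1|2|3
[10] 3|3|3|0|1|3
2|0|1|3|2|1
0|3|2|2|2|3
3|2|0|1|2|3
[11] 0|1|1|1|1|3
3|1|2|3|2|1
0|3|2|2|2|3
3|2|0|1|2|3
[12] 0|1|2|1|1|3
3|1|2|3|2|1
0|3|2|2|2|3
3|2|0|1|2|3

43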